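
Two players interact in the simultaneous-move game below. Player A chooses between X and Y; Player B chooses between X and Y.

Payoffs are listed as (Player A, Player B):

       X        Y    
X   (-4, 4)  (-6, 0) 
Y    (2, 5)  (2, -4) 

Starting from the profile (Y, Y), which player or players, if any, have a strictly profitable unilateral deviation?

Player A at (Y, Y) earns 2; deviating to X yields -6 — not better.
Player B earns -4; deviating to X yields 5 — a strict improvement.
Only Player B has a strictly profitable deviation.

Player B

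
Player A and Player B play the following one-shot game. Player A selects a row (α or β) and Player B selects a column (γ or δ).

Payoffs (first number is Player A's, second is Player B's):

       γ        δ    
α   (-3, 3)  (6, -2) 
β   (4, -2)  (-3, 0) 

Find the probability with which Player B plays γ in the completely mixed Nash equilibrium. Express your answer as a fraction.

9/16

Let c be the probability that Player B plays γ. In a completely mixed equilibrium, Player A must be indifferent between α and β.
Player A's expected payoff from α is −3c + 6(1−c); from β it is 4c − 3(1−c).
Setting these equal: −9c + 6 = 7c − 3, so c = 9/16.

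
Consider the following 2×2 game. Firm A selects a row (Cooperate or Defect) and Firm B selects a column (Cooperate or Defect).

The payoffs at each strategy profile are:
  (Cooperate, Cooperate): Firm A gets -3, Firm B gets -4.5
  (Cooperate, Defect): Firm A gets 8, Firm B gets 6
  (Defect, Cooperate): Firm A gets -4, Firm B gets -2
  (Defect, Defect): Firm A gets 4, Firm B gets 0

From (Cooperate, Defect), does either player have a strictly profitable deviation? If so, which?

Firm A at (Cooperate, Defect) earns 8; deviating to Defect yields 4 — not better.
Firm B earns 6; deviating to Cooperate yields -4.5 — not better.
Neither player can strictly improve; the profile is a Nash equilibrium.

Neither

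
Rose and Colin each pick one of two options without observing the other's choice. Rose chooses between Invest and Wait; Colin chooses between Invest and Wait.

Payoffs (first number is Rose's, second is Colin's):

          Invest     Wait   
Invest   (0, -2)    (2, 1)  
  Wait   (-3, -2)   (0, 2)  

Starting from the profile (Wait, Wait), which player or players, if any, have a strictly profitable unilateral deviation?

Rose at (Wait, Wait) earns 0; deviating to Invest yields 2 — a strict improvement.
Colin earns 2; deviating to Invest yields -2 — not better.
Only Rose has a strictly profitable deviation.

Rose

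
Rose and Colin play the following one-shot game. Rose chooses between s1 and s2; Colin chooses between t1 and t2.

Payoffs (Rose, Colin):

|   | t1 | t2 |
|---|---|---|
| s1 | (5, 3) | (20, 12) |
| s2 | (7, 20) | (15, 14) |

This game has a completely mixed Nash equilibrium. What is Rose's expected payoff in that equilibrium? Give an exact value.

65/7

First find y, the probability Colin plays t1, from Rose's indifference between s1 and s2: 5y + 20(1−y) = 7y + 15(1−y), giving y = 5/7.
Since Rose is indifferent in equilibrium, Rose's expected payoff equals the payoff from either row against (5/7, 2/7). Using s1: 5(5/7) + 20(2/7) = 65/7.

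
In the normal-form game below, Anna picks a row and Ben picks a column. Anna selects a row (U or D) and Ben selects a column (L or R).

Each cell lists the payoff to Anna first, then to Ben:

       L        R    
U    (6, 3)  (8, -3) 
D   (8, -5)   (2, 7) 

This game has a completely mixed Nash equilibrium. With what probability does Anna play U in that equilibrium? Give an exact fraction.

2/3

Let p be the probability that Anna plays U. In a completely mixed equilibrium, Ben must be indifferent between L and R.
Ben's expected payoff from L is 3p − 5(1−p); from R it is −3p + 7(1−p).
Setting these equal: 8p − 5 = −10p + 7, so p = 2/3.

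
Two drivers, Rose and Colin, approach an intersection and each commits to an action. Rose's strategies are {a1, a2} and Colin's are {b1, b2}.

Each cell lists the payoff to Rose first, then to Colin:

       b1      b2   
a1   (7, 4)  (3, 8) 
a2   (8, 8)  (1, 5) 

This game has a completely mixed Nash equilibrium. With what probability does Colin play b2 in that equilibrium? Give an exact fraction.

Let c be the probability that Colin plays b1. In a completely mixed equilibrium, Rose must be indifferent between a1 and a2.
Rose's expected payoff from a1 is 7c + 3(1−c); from a2 it is 8c + (1−c).
Setting these equal: 4c + 3 = 7c + 1, so c = 2/3.
Therefore Colin plays b2 with probability 1 − 2/3 = 1/3.

1/3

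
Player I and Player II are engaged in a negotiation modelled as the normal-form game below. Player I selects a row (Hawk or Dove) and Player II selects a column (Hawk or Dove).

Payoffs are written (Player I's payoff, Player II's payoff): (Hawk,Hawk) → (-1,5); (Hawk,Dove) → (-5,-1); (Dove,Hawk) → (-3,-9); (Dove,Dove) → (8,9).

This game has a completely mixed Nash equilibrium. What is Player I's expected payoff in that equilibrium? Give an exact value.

First find y, the probability Player II plays Hawk, from Player I's indifference between Hawk and Dove: −y − 5(1−y) = −3y + 8(1−y), giving y = 13/15.
Since Player I is indifferent in equilibrium, Player I's expected payoff equals the payoff from either row against (13/15, 2/15). Using Hawk: −(13/15) − 5(2/15) = -23/15.

-23/15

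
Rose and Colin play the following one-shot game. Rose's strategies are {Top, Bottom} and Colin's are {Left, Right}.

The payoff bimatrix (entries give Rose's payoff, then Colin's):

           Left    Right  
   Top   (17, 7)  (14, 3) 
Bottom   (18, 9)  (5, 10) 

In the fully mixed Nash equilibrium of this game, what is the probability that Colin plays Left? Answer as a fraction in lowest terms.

9/10

Let c be the probability that Colin plays Left. In a completely mixed equilibrium, Rose must be indifferent between Top and Bottom.
Rose's expected payoff from Top is 17c + 14(1−c); from Bottom it is 18c + 5(1−c).
Setting these equal: 3c + 14 = 13c + 5, so c = 9/10.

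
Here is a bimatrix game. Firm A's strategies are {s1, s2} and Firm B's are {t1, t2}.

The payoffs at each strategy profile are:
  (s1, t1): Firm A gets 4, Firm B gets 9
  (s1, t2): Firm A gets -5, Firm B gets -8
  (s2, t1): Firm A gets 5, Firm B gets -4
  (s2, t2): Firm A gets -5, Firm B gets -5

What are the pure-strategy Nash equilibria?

(s1, t1): Firm A prefers s2 (5 > 4) — not an equilibrium.
(s1, t2): Firm B prefers t1 (9 > -8) — not an equilibrium.
(s2, t1): Firm A gets 5 ≥ 4 from s1, and Firm B gets -4 ≥ -5 from t2 — Nash equilibrium.
(s2, t2): Firm B prefers t1 (-4 > -5) — not an equilibrium.

(s2, t1)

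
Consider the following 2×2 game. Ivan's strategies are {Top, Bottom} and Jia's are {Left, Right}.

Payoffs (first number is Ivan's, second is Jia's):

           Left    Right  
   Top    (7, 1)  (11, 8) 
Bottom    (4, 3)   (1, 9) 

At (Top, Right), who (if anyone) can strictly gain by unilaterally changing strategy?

Neither

Ivan at (Top, Right) earns 11; deviating to Bottom yields 1 — not better.
Jia earns 8; deviating to Left yields 1 — not better.
Neither player can strictly improve; the profile is a Nash equilibrium.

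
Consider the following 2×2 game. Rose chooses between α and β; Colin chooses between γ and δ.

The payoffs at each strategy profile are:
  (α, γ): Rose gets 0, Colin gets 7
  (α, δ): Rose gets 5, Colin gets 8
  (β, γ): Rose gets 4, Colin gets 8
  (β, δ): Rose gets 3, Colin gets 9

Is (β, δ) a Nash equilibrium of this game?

No

At (β, δ), Rose earns 3; switching to α would give 5, so Rose would deviate.
Colin earns 9; switching to γ would give 8, so Colin has no profitable deviation.
Since at least one player can profitably deviate, this is not a Nash equilibrium.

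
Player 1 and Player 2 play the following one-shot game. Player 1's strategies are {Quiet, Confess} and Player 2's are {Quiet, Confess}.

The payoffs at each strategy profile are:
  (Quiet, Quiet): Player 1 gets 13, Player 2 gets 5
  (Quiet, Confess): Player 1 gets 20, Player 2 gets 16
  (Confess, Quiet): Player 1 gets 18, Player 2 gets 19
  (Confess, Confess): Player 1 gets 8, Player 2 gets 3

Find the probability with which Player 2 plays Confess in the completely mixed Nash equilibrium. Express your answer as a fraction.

Let q be the probability that Player 2 plays Quiet. In a completely mixed equilibrium, Player 1 must be indifferent between Quiet and Confess.
Player 1's expected payoff from Quiet is 13q + 20(1−q); from Confess it is 18q + 8(1−q).
Setting these equal: −7q + 20 = 10q + 8, so q = 12/17.
Therefore Player 2 plays Confess with probability 1 − 12/17 = 5/17.

5/17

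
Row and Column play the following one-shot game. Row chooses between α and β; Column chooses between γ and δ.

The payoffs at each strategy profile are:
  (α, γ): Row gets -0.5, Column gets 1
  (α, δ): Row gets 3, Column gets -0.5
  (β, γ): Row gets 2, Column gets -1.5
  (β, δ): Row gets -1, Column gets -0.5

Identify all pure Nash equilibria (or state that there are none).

(α, γ): Row prefers β (2 > -0.5) — not an equilibrium.
(α, δ): Column prefers γ (1 > -0.5) — not an equilibrium.
(β, γ): Column prefers δ (-0.5 > -1.5) — not an equilibrium.
(β, δ): Row prefers α (3 > -1) — not an equilibrium.

none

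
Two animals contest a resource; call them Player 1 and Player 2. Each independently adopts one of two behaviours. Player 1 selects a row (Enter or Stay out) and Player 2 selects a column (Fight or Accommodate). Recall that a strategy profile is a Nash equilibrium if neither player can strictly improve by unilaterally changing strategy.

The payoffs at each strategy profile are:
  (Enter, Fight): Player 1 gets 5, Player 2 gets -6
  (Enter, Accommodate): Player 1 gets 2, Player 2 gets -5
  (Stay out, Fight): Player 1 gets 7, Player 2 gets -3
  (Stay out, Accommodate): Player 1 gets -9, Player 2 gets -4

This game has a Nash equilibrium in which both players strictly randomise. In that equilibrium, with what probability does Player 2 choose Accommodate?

Let q be the probability that Player 2 plays Fight. In a completely mixed equilibrium, Player 1 must be indifferent between Enter and Stay out.
Player 1's expected payoff from Enter is 5q + 2(1−q); from Stay out it is 7q − 9(1−q).
Setting these equal: 3q + 2 = 16q − 9, so q = 11/13.
Therefore Player 2 plays Accommodate with probability 1 − 11/13 = 2/13.

2/13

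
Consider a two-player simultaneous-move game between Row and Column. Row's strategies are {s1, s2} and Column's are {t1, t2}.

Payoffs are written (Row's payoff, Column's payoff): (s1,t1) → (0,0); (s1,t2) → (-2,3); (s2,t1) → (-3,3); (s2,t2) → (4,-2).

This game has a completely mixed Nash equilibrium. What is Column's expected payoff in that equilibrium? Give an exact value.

First find p, the probability Row plays s1, from Column's indifference between t1 and t2: 3(1−p) = 3p − 2(1−p), giving p = 5/8.
Since Column is indifferent in equilibrium, Column's expected payoff equals the payoff from either column against (5/8, 3/8). Using t1: 3(3/8) = 9/8.

9/8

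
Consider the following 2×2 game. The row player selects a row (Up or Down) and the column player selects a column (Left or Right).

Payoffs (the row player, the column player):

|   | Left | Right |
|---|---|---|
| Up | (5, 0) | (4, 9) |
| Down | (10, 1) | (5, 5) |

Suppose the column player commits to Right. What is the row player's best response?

Against Right, the row player earns 4 from Up and 5 from Down.
So Down is the best response.

Down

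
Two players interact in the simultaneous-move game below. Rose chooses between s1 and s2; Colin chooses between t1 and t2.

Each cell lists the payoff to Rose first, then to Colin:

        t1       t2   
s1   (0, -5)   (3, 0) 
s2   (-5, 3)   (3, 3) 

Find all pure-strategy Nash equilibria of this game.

(s1, t2) and (s2, t2)

(s1, t1): Colin prefers t2 (0 > -5) — not an equilibrium.
(s1, t2): Rose gets 3 ≥ 3 from s2, and Colin gets 0 ≥ -5 from t1 — Nash equilibrium.
(s2, t1): Rose prefers s1 (0 > -5) — not an equilibrium.
(s2, t2): Rose gets 3 ≥ 3 from s1, and Colin gets 3 ≥ 3 from t1 — Nash equilibrium.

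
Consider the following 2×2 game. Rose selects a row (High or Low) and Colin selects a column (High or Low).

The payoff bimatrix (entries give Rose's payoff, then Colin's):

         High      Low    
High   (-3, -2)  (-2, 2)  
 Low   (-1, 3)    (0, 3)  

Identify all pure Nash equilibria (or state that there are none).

(High, High): Rose prefers Low (-1 > -3); Colin prefers Low (2 > -2) — not an equilibrium.
(High, Low): Rose prefers Low (0 > -2) — not an equilibrium.
(Low, High): Rose gets -1 ≥ -3 from High, and Colin gets 3 ≥ 3 from Low — Nash equilibrium.
(Low, Low): Rose gets 0 ≥ -2 from High, and Colin gets 3 ≥ 3 from High — Nash equilibrium.

(Low, High) and (Low, Low)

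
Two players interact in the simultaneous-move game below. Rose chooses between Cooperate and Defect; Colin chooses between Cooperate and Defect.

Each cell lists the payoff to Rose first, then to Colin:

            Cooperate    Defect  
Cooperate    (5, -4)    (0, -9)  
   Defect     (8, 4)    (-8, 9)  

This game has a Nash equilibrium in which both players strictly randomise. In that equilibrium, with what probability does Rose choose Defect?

1/2

Let x be the probability that Rose plays Cooperate. In a completely mixed equilibrium, Colin must be indifferent between Cooperate and Defect.
Colin's expected payoff from Cooperate is −4x + 4(1−x); from Defect it is −9x + 9(1−x).
Setting these equal: −8x + 4 = −18x + 9, so x = 1/2.
Therefore Rose plays Defect with probability 1 − 1/2 = 1/2.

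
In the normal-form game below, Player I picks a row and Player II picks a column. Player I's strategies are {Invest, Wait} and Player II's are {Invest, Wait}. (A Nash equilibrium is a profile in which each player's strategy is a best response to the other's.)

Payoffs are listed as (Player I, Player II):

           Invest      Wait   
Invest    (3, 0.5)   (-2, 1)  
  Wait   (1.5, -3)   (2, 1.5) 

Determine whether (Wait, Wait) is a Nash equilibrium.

Yes

At (Wait, Wait), Player I earns 2; switching to Invest would give -2, so Player I has no profitable deviation.
Player II earns 1.5; switching to Invest would give -3, so Player II has no profitable deviation.
Neither player can gain by a unilateral deviation, so this profile is a Nash equilibrium.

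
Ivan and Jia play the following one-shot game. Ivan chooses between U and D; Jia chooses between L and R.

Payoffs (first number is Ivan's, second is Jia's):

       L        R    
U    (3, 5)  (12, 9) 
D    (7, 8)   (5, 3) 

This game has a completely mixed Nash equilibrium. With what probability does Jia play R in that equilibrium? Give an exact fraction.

4/11

Let c be the probability that Jia plays L. In a completely mixed equilibrium, Ivan must be indifferent between U and D.
Ivan's expected payoff from U is 3c + 12(1−c); from D it is 7c + 5(1−c).
Setting these equal: −9c + 12 = 2c + 5, so c = 7/11.
Therefore Jia plays R with probability 1 − 7/11 = 4/11.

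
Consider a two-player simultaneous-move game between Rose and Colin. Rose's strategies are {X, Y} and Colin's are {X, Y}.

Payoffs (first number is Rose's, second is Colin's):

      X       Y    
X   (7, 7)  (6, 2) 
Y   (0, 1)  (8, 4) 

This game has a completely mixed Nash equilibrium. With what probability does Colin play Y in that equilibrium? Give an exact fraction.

7/9

Let q be the probability that Colin plays X. In a completely mixed equilibrium, Rose must be indifferent between X and Y.
Rose's expected payoff from X is 7q + 6(1−q); from Y it is 8(1−q).
Setting these equal: q + 6 = −8q + 8, so q = 2/9.
Therefore Colin plays Y with probability 1 − 2/9 = 7/9.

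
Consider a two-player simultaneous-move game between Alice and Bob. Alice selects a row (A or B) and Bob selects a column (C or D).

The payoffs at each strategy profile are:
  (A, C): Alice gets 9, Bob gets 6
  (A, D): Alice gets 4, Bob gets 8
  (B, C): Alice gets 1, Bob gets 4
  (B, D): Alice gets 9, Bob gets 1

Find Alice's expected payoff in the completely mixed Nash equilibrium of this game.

First find q, the probability Bob plays C, from Alice's indifference between A and B: 9q + 4(1−q) = q + 9(1−q), giving q = 5/13.
Since Alice is indifferent in equilibrium, Alice's expected payoff equals the payoff from either row against (5/13, 8/13). Using A: 9(5/13) + 4(8/13) = 77/13.

77/13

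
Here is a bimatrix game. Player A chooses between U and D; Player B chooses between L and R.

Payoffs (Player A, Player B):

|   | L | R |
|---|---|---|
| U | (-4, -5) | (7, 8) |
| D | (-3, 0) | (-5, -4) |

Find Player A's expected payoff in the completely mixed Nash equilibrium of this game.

-41/13

First find y, the probability Player B plays L, from Player A's indifference between U and D: −4y + 7(1−y) = −3y − 5(1−y), giving y = 12/13.
Since Player A is indifferent in equilibrium, Player A's expected payoff equals the payoff from either row against (12/13, 1/13). Using U: −4(12/13) + 7(1/13) = -41/13.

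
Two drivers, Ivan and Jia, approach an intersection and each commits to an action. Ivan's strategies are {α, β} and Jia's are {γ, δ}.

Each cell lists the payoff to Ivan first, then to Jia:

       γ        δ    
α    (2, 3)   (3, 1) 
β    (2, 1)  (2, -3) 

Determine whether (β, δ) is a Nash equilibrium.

No

At (β, δ), Ivan earns 2; switching to α would give 3, so Ivan would deviate.
Jia earns -3; switching to γ would give 1, so Jia would deviate.
Since at least one player can profitably deviate, this is not a Nash equilibrium.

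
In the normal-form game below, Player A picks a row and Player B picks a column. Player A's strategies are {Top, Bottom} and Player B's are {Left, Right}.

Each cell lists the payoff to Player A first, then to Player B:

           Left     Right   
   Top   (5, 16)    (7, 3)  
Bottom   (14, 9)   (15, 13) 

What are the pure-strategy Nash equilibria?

(Top, Left): Player A prefers Bottom (14 > 5) — not an equilibrium.
(Top, Right): Player A prefers Bottom (15 > 7); Player B prefers Left (16 > 3) — not an equilibrium.
(Bottom, Left): Player B prefers Right (13 > 9) — not an equilibrium.
(Bottom, Right): Player A gets 15 ≥ 7 from Top, and Player B gets 13 ≥ 9 from Left — Nash equilibrium.

(Bottom, Right)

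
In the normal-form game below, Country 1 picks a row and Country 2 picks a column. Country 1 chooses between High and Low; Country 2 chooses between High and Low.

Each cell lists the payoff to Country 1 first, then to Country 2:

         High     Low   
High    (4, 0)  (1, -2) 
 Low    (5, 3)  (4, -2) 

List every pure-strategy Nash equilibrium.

(High, High): Country 1 prefers Low (5 > 4) — not an equilibrium.
(High, Low): Country 1 prefers Low (4 > 1); Country 2 prefers High (0 > -2) — not an equilibrium.
(Low, High): Country 1 gets 5 ≥ 4 from High, and Country 2 gets 3 ≥ -2 from Low — Nash equilibrium.
(Low, Low): Country 2 prefers High (3 > -2) — not an equilibrium.

(Low, High)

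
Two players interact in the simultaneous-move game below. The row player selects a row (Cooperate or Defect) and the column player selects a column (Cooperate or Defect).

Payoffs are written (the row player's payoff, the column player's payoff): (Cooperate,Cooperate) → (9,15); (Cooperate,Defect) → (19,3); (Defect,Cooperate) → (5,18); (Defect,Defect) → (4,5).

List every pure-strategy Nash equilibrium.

(Cooperate, Cooperate): the row player gets 9 ≥ 5 from Defect, and the column player gets 15 ≥ 3 from Defect — Nash equilibrium.
(Cooperate, Defect): the column player prefers Cooperate (15 > 3) — not an equilibrium.
(Defect, Cooperate): the row player prefers Cooperate (9 > 5) — not an equilibrium.
(Defect, Defect): the row player prefers Cooperate (19 > 4); the column player prefers Cooperate (18 > 5) — not an equilibrium.

(Cooperate, Cooperate)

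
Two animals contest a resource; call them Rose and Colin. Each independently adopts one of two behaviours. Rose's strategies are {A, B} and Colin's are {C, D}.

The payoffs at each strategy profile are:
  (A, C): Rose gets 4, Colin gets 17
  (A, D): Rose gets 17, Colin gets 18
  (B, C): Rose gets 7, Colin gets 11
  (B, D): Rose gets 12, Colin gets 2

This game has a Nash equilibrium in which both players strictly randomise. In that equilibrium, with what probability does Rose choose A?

Let p be the probability that Rose plays A. In a completely mixed equilibrium, Colin must be indifferent between C and D.
Colin's expected payoff from C is 17p + 11(1−p); from D it is 18p + 2(1−p).
Setting these equal: 6p + 11 = 16p + 2, so p = 9/10.

9/10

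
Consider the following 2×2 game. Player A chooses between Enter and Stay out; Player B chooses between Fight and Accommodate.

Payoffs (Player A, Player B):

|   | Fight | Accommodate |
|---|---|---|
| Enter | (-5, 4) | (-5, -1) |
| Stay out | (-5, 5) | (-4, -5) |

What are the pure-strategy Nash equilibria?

(Enter, Fight) and (Stay out, Fight)

(Enter, Fight): Player A gets -5 ≥ -5 from Stay out, and Player B gets 4 ≥ -1 from Accommodate — Nash equilibrium.
(Enter, Accommodate): Player A prefers Stay out (-4 > -5); Player B prefers Fight (4 > -1) — not an equilibrium.
(Stay out, Fight): Player A gets -5 ≥ -5 from Enter, and Player B gets 5 ≥ -5 from Accommodate — Nash equilibrium.
(Stay out, Accommodate): Player B prefers Fight (5 > -5) — not an equilibrium.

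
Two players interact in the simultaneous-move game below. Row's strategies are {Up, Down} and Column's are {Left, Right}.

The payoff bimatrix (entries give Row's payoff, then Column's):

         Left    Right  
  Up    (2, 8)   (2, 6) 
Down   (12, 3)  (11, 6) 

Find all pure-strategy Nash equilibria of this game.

(Up, Left): Row prefers Down (12 > 2) — not an equilibrium.
(Up, Right): Row prefers Down (11 > 2); Column prefers Left (8 > 6) — not an equilibrium.
(Down, Left): Column prefers Right (6 > 3) — not an equilibrium.
(Down, Right): Row gets 11 ≥ 2 from Up, and Column gets 6 ≥ 3 from Left — Nash equilibrium.

(Down, Right)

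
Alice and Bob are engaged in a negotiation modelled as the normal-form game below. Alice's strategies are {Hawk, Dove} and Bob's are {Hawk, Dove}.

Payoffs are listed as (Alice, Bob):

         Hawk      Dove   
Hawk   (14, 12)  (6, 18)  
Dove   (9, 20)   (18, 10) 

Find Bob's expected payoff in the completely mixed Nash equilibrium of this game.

15

First find p, the probability Alice plays Hawk, from Bob's indifference between Hawk and Dove: 12p + 20(1−p) = 18p + 10(1−p), giving p = 5/8.
Since Bob is indifferent in equilibrium, Bob's expected payoff equals the payoff from either column against (5/8, 3/8). Using Hawk: 12(5/8) + 20(3/8) = 15.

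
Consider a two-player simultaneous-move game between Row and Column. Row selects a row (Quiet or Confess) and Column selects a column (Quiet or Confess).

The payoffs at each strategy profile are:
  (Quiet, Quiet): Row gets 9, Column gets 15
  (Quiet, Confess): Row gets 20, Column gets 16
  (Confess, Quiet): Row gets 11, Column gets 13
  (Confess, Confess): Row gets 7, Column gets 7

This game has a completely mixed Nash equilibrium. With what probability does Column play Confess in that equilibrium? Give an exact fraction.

2/15

Let q be the probability that Column plays Quiet. In a completely mixed equilibrium, Row must be indifferent between Quiet and Confess.
Row's expected payoff from Quiet is 9q + 20(1−q); from Confess it is 11q + 7(1−q).
Setting these equal: −11q + 20 = 4q + 7, so q = 13/15.
Therefore Column plays Confess with probability 1 − 13/15 = 2/15.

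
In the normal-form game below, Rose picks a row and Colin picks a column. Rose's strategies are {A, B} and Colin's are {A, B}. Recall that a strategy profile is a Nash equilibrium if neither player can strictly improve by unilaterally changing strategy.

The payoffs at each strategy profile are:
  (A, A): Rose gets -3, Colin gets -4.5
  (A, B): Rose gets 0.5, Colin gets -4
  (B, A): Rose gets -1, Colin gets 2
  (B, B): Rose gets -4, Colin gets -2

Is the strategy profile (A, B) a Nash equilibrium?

Yes

At (A, B), Rose earns 0.5; switching to B would give -4, so Rose has no profitable deviation.
Colin earns -4; switching to A would give -4.5, so Colin has no profitable deviation.
Neither player can gain by a unilateral deviation, so this profile is a Nash equilibrium.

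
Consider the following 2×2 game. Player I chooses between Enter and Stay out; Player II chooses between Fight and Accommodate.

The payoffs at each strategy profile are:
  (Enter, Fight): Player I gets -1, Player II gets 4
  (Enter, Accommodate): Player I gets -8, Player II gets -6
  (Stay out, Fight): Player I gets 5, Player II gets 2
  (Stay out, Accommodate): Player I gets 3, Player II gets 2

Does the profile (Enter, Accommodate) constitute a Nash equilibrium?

No

At (Enter, Accommodate), Player I earns -8; switching to Stay out would give 3, so Player I would deviate.
Player II earns -6; switching to Fight would give 4, so Player II would deviate.
Since at least one player can profitably deviate, this is not a Nash equilibrium.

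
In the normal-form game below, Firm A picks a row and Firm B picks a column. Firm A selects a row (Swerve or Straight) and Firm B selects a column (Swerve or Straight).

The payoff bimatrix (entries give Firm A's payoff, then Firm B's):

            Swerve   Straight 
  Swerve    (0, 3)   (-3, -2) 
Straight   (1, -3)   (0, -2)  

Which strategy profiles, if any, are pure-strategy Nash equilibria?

(Swerve, Swerve): Firm A prefers Straight (1 > 0) — not an equilibrium.
(Swerve, Straight): Firm A prefers Straight (0 > -3); Firm B prefers Swerve (3 > -2) — not an equilibrium.
(Straight, Swerve): Firm B prefers Straight (-2 > -3) — not an equilibrium.
(Straight, Straight): Firm A gets 0 ≥ -3 from Swerve, and Firm B gets -2 ≥ -3 from Swerve — Nash equilibrium.

(Straight, Straight)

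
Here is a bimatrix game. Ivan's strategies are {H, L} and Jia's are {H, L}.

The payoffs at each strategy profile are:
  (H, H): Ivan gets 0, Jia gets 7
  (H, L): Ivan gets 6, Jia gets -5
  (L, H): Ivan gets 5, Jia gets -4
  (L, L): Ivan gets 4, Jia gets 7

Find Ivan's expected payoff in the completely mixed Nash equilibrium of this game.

First find y, the probability Jia plays H, from Ivan's indifference between H and L: 6(1−y) = 5y + 4(1−y), giving y = 2/7.
Since Ivan is indifferent in equilibrium, Ivan's expected payoff equals the payoff from either row against (2/7, 5/7). Using H: 6(5/7) = 30/7.

30/7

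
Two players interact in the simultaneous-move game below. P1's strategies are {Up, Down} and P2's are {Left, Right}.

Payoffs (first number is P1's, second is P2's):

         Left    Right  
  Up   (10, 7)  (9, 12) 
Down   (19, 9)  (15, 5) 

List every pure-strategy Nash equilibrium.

(Down, Left)

(Up, Left): P1 prefers Down (19 > 10); P2 prefers Right (12 > 7) — not an equilibrium.
(Up, Right): P1 prefers Down (15 > 9) — not an equilibrium.
(Down, Left): P1 gets 19 ≥ 10 from Up, and P2 gets 9 ≥ 5 from Right — Nash equilibrium.
(Down, Right): P2 prefers Left (9 > 5) — not an equilibrium.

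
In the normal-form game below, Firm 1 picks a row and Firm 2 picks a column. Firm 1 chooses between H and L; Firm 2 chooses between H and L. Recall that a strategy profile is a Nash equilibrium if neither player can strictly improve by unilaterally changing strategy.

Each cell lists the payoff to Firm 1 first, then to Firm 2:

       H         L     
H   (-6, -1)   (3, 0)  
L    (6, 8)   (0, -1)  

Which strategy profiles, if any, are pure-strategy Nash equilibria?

(H, H): Firm 1 prefers L (6 > -6); Firm 2 prefers L (0 > -1) — not an equilibrium.
(H, L): Firm 1 gets 3 ≥ 0 from L, and Firm 2 gets 0 ≥ -1 from H — Nash equilibrium.
(L, H): Firm 1 gets 6 ≥ -6 from H, and Firm 2 gets 8 ≥ -1 from L — Nash equilibrium.
(L, L): Firm 1 prefers H (3 > 0); Firm 2 prefers H (8 > -1) — not an equilibrium.

(H, L) and (L, H)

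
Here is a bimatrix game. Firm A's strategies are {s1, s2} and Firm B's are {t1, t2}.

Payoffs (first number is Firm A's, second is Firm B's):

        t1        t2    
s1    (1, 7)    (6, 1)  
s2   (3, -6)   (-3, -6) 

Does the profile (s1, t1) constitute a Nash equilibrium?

No

At (s1, t1), Firm A earns 1; switching to s2 would give 3, so Firm A would deviate.
Firm B earns 7; switching to t2 would give 1, so Firm B has no profitable deviation.
Since at least one player can profitably deviate, this is not a Nash equilibrium.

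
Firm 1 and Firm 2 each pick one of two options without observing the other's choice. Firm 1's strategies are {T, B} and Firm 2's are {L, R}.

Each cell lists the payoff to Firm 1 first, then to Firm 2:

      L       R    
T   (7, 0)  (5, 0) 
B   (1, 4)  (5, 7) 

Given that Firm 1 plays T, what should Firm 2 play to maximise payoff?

Against T, Firm 2 earns 0 from L and 0 from R.
So either strategy is a best response.

either — both L and R are best responses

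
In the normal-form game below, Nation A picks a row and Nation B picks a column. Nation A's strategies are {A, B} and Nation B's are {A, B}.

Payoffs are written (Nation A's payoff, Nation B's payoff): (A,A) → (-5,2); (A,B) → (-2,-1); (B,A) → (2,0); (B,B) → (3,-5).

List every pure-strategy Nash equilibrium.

(B, A)

(A, A): Nation A prefers B (2 > -5) — not an equilibrium.
(A, B): Nation A prefers B (3 > -2); Nation B prefers A (2 > -1) — not an equilibrium.
(B, A): Nation A gets 2 ≥ -5 from A, and Nation B gets 0 ≥ -5 from B — Nash equilibrium.
(B, B): Nation B prefers A (0 > -5) — not an equilibrium.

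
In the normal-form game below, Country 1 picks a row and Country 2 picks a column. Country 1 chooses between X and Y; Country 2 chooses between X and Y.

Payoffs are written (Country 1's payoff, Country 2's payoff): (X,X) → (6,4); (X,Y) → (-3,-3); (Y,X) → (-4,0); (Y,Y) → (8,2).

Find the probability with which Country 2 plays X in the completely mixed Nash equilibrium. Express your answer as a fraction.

11/21

Let y be the probability that Country 2 plays X. In a completely mixed equilibrium, Country 1 must be indifferent between X and Y.
Country 1's expected payoff from X is 6y − 3(1−y); from Y it is −4y + 8(1−y).
Setting these equal: 9y − 3 = −12y + 8, so y = 11/21.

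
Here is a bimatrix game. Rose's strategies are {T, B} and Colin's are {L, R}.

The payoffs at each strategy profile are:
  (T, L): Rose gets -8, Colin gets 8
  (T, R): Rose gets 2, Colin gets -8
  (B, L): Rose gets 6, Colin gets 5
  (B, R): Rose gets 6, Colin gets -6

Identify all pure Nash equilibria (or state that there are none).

(B, L)

(T, L): Rose prefers B (6 > -8) — not an equilibrium.
(T, R): Rose prefers B (6 > 2); Colin prefers L (8 > -8) — not an equilibrium.
(B, L): Rose gets 6 ≥ -8 from T, and Colin gets 5 ≥ -6 from R — Nash equilibrium.
(B, R): Colin prefers L (5 > -6) — not an equilibrium.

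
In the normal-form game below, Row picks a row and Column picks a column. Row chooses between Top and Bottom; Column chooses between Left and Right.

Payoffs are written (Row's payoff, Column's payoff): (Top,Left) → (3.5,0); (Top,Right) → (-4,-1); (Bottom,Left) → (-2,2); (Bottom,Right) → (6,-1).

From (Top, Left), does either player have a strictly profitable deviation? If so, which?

Neither

Row at (Top, Left) earns 3.5; deviating to Bottom yields -2 — not better.
Column earns 0; deviating to Right yields -1 — not better.
Neither player can strictly improve; the profile is a Nash equilibrium.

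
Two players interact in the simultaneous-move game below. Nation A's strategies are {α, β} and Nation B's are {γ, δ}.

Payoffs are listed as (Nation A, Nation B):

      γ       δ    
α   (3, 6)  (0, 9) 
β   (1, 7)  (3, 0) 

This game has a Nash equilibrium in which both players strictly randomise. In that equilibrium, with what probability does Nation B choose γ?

3/5

Let c be the probability that Nation B plays γ. In a completely mixed equilibrium, Nation A must be indifferent between α and β.
Nation A's expected payoff from α is 3c; from β it is c + 3(1−c).
Setting these equal: 3c = −2c + 3, so c = 3/5.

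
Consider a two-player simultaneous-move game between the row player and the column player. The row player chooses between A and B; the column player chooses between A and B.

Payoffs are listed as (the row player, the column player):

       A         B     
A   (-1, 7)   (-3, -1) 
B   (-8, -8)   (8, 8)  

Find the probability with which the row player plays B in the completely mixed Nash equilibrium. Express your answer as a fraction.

Let r be the probability that the row player plays A. In a completely mixed equilibrium, the column player must be indifferent between A and B.
The column player's expected payoff from A is 7r − 8(1−r); from B it is −r + 8(1−r).
Setting these equal: 15r − 8 = −9r + 8, so r = 2/3.
Therefore the row player plays B with probability 1 − 2/3 = 1/3.

1/3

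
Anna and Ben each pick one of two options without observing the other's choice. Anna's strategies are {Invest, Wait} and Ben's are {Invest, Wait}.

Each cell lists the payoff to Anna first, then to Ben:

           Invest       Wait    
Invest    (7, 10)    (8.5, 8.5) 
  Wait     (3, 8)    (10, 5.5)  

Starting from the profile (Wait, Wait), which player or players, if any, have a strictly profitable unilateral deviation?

Anna at (Wait, Wait) earns 10; deviating to Invest yields 8.5 — not better.
Ben earns 5.5; deviating to Invest yields 8 — a strict improvement.
Only Ben has a strictly profitable deviation.

Ben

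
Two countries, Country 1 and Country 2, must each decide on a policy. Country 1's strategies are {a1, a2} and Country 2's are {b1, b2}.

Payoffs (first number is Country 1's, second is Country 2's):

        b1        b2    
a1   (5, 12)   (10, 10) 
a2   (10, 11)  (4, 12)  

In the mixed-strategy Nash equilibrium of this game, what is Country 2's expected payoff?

First find p, the probability Country 1 plays a1, from Country 2's indifference between b1 and b2: 12p + 11(1−p) = 10p + 12(1−p), giving p = 1/3.
Since Country 2 is indifferent in equilibrium, Country 2's expected payoff equals the payoff from either column against (1/3, 2/3). Using b1: 12(1/3) + 11(2/3) = 34/3.

34/3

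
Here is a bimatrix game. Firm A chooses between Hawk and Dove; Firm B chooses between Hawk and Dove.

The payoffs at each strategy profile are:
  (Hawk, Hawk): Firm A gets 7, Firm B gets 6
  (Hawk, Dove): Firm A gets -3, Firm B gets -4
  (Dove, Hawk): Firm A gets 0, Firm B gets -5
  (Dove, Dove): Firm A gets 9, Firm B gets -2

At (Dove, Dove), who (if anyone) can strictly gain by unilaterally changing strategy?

Firm A at (Dove, Dove) earns 9; deviating to Hawk yields -3 — not better.
Firm B earns -2; deviating to Hawk yields -5 — not better.
Neither player can strictly improve; the profile is a Nash equilibrium.

Neither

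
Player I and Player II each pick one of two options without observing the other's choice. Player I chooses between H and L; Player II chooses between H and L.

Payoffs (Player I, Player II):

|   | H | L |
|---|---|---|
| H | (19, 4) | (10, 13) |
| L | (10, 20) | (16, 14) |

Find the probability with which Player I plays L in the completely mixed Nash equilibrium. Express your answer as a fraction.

Let p be the probability that Player I plays H. In a completely mixed equilibrium, Player II must be indifferent between H and L.
Player II's expected payoff from H is 4p + 20(1−p); from L it is 13p + 14(1−p).
Setting these equal: −16p + 20 = −p + 14, so p = 2/5.
Therefore Player I plays L with probability 1 − 2/5 = 3/5.

3/5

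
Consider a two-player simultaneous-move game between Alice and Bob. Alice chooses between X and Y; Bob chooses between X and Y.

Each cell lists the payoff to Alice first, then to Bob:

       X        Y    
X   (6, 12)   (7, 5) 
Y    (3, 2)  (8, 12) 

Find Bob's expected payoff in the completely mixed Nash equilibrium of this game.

134/17

First find p, the probability Alice plays X, from Bob's indifference between X and Y: 12p + 2(1−p) = 5p + 12(1−p), giving p = 10/17.
Since Bob is indifferent in equilibrium, Bob's expected payoff equals the payoff from either column against (10/17, 7/17). Using X: 12(10/17) + 2(7/17) = 134/17.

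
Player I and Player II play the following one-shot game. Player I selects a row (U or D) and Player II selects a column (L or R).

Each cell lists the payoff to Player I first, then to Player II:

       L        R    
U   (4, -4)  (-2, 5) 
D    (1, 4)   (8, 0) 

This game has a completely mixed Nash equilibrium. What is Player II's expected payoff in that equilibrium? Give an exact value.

First find x, the probability Player I plays U, from Player II's indifference between L and R: −4x + 4(1−x) = 5x, giving x = 4/13.
Since Player II is indifferent in equilibrium, Player II's expected payoff equals the payoff from either column against (4/13, 9/13). Using L: −4(4/13) + 4(9/13) = 20/13.

20/13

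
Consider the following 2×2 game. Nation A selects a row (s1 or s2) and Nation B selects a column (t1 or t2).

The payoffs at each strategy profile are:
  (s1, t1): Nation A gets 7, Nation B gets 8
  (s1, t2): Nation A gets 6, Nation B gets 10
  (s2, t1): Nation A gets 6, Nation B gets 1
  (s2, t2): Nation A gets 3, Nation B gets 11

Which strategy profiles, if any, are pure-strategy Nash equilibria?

(s1, t2)

(s1, t1): Nation B prefers t2 (10 > 8) — not an equilibrium.
(s1, t2): Nation A gets 6 ≥ 3 from s2, and Nation B gets 10 ≥ 8 from t1 — Nash equilibrium.
(s2, t1): Nation A prefers s1 (7 > 6); Nation B prefers t2 (11 > 1) — not an equilibrium.
(s2, t2): Nation A prefers s1 (6 > 3) — not an equilibrium.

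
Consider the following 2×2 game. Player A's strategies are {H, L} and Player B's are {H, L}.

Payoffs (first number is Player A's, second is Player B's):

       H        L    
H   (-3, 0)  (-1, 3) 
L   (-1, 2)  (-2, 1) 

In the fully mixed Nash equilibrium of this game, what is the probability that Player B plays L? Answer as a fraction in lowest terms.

Let y be the probability that Player B plays H. In a completely mixed equilibrium, Player A must be indifferent between H and L.
Player A's expected payoff from H is −3y − (1−y); from L it is −y − 2(1−y).
Setting these equal: −2y − 1 = y − 2, so y = 1/3.
Therefore Player B plays L with probability 1 − 1/3 = 2/3.

2/3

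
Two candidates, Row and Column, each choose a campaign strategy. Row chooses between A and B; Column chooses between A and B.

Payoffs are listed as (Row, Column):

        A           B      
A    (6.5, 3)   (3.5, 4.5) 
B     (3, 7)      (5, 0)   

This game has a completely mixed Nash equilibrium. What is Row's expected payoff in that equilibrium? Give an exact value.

First find q, the probability Column plays A, from Row's indifference between A and B: 6.5q + 3.5(1−q) = 3q + 5(1−q), giving q = 3/10.
Since Row is indifferent in equilibrium, Row's expected payoff equals the payoff from either row against (3/10, 7/10). Using A: 6.5(3/10) + 3.5(7/10) = 22/5.

22/5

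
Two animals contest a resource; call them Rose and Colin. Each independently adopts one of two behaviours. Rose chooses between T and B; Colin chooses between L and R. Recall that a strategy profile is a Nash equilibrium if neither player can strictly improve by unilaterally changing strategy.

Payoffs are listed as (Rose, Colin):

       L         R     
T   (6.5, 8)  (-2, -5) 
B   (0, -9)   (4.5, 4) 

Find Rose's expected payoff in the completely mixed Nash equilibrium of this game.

First find y, the probability Colin plays L, from Rose's indifference between T and B: 6.5y − 2(1−y) = 4.5(1−y), giving y = 1/2.
Since Rose is indifferent in equilibrium, Rose's expected payoff equals the payoff from either row against (1/2, 1/2). Using T: 6.5(1/2) − 2(1/2) = 9/4.

9/4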